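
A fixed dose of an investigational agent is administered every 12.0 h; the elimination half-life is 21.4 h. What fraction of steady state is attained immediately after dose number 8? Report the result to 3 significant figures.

0.955

k = ln 2 / 21.4 = 0.03239 h⁻¹
f_n = 1 − e^(−nkτ) = 1 − e^(−8 × 0.03239 × 12.0) = 1 − e^(−3.109) = 1 − 0.04463 ≈ 0.955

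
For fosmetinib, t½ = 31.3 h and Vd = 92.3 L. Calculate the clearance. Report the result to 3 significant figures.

2.04 L/h

k = ln 2 / t½ = ln 2 / 31.3 = 0.02215 h⁻¹
CL = k · V = 0.02215 × 92.3 ≈ 2.04 L/h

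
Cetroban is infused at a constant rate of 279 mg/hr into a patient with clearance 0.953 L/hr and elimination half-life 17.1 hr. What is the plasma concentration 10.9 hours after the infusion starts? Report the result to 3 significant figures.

105 mg/L

Css = rate / CL = 279 / 0.953 = 292.8 mg/L
k = ln 2 / 17.1 = 0.04053 hr⁻¹
C(t) = Css (1 − e^(−kt)) = 292.8 × (1 − e^(−0.4418)) = 292.8 × 0.3571 ≈ 105 mg/L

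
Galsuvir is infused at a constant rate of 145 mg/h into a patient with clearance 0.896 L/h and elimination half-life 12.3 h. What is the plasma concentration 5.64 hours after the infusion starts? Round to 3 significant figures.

44.1 µg/mL

Css = rate / CL = 145 / 0.896 = 161.8 µg/mL
k = ln 2 / 12.3 = 0.05635 h⁻¹
C(t) = Css (1 − e^(−kt)) = 161.8 × (1 − e^(−0.3178)) = 161.8 × 0.2723 ≈ 44.1 µg/mL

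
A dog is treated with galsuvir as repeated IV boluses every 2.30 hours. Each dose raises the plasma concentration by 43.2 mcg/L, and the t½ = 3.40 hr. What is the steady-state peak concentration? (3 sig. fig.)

115 mcg/L

k = ln 2 / 3.40 = 0.2039 hr⁻¹
Fraction remaining after one interval: e^(−kτ) = e^(−0.2039 × 2.30) = 0.6257
R = 1 / (1 − 0.6257) = 2.672
Css,max = 43.2 × 2.672 ≈ 115 mcg/L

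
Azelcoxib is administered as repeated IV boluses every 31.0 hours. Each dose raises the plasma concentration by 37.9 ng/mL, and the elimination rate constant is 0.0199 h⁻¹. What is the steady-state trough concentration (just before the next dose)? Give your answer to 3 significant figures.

Fraction remaining after one interval: e^(−kτ) = e^(−0.01990 × 31.0) = 0.5396
R = 1 / (1 − 0.5396) = 2.172
Css,max = 37.9 × 2.172 = 82.32 ng/mL
Css,min = Css,max × e^(−kτ) = 82.32 × 0.5396 ≈ 44.4 ng/mL

44.4 ng/mL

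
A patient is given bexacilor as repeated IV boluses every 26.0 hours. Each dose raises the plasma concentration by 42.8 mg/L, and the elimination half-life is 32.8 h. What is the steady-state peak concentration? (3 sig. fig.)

k = ln 2 / 32.8 = 0.02113 h⁻¹
Fraction remaining after one interval: e^(−kτ) = e^(−0.02113 × 26.0) = 0.5773
R = 1 / (1 − 0.5773) = 2.366
Css,max = 42.8 × 2.366 ≈ 101 mg/L

101 mg/L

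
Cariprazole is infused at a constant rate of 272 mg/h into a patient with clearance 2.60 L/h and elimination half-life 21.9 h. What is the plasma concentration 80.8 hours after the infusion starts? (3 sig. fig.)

96.5 mg/L

Css = rate / CL = 272 / 2.60 = 104.6 mg/L
k = ln 2 / 21.9 = 0.03165 h⁻¹
C(t) = Css (1 − e^(−kt)) = 104.6 × (1 − e^(−2.557)) = 104.6 × 0.9225 ≈ 96.5 mg/L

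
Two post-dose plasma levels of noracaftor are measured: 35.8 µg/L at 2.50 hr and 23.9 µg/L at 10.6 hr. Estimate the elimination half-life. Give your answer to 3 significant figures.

k = ln(C₁/C₂) / (t₂ − t₁) = ln(35.8/23.9) / (10.6 − 2.50)
  = 0.4041 / 8.100 = 0.04989 hr⁻¹
t½ = ln 2 / k = ln 2 / 0.04989 ≈ 13.9 hours

13.9 hours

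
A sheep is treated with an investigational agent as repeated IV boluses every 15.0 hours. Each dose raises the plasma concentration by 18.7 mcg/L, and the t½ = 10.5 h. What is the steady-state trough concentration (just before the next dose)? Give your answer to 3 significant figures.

k = ln 2 / 10.5 = 0.06601 h⁻¹
Fraction remaining after one interval: e^(−kτ) = e^(−0.06601 × 15.0) = 0.3715
R = 1 / (1 − 0.3715) = 1.591
Css,max = 18.7 × 1.591 = 29.75 mcg/L
Css,min = Css,max × e^(−kτ) = 29.75 × 0.3715 ≈ 11.1 mcg/L

11.1 mcg/L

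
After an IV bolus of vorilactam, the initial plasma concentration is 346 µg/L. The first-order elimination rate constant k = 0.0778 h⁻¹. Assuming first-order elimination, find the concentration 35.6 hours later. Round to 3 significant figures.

21.7 µg/L

C(t) = C₀ e^(−kt) = 346 × e^(−0.07780 × 35.6) = 346 × e^(−2.770) = 346 × 0.06268 ≈ 21.7 µg/L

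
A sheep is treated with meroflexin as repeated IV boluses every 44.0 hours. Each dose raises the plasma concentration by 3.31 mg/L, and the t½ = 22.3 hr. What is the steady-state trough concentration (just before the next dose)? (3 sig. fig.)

1.13 mg/L

k = ln 2 / 22.3 = 0.03108 hr⁻¹
Fraction remaining after one interval: e^(−kτ) = e^(−0.03108 × 44.0) = 0.2547
R = 1 / (1 − 0.2547) = 1.342
Css,max = 3.31 × 1.342 = 4.441 mg/L
Css,min = Css,max × e^(−kτ) = 4.441 × 0.2547 ≈ 1.13 mg/L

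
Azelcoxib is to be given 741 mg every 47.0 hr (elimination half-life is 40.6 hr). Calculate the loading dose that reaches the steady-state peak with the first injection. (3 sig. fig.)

k = ln 2 / 40.6 = 0.01707 hr⁻¹
Accumulation ratio R = 1 / (1 − e^(−kτ)) = 1 / (1 − e^(−0.01707×47.0)) = 1 / (1 − 0.4482) = 1.812
Loading dose = maintenance dose × R = 741 × 1.812 ≈ 1340 mg

1340 mg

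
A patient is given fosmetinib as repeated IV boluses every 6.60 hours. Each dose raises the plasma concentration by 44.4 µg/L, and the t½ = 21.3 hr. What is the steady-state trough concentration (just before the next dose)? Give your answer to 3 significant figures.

k = ln 2 / 21.3 = 0.03254 hr⁻¹
Fraction remaining after one interval: e^(−kτ) = e^(−0.03254 × 6.60) = 0.8067
R = 1 / (1 − 0.8067) = 5.174
Css,max = 44.4 × 5.174 = 229.7 µg/L
Css,min = Css,max × e^(−kτ) = 229.7 × 0.8067 ≈ 185 µg/L

185 µg/L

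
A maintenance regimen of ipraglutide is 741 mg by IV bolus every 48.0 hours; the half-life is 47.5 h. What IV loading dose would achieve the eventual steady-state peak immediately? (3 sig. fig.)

k = ln 2 / 47.5 = 0.01459 h⁻¹
Accumulation ratio R = 1 / (1 − e^(−kτ)) = 1 / (1 − e^(−0.01459×48.0)) = 1 / (1 − 0.4964) = 1.986
Loading dose = maintenance dose × R = 741 × 1.986 ≈ 1470 mg

1470 mg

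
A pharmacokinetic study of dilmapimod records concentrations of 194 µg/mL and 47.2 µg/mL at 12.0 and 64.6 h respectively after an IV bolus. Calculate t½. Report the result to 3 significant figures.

k = ln(C₁/C₂) / (t₂ − t₁) = ln(194/47.2) / (64.6 − 12.0)
  = 1.413 / 52.60 = 0.02687 h⁻¹
t½ = ln 2 / k = ln 2 / 0.02687 ≈ 25.8 hours

25.8 hours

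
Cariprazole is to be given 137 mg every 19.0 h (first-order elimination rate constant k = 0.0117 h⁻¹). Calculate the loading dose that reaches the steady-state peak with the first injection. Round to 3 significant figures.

Accumulation ratio R = 1 / (1 − e^(−kτ)) = 1 / (1 − e^(−0.01170×19.0)) = 1 / (1 − 0.8007) = 5.017
Loading dose = maintenance dose × R = 137 × 5.017 ≈ 687 mg

687 mg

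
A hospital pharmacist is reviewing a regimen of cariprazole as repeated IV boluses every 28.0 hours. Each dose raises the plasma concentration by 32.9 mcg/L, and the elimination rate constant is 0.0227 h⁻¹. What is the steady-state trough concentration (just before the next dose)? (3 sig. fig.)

37.0 mcg/L

Fraction remaining after one interval: e^(−kτ) = e^(−0.02270 × 28.0) = 0.5296
R = 1 / (1 − 0.5296) = 2.126
Css,max = 32.9 × 2.126 = 69.94 mcg/L
Css,min = Css,max × e^(−kτ) = 69.94 × 0.5296 ≈ 37.0 mcg/L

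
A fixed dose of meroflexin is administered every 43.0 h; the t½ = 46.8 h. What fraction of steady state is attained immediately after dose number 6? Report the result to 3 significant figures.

k = ln 2 / 46.8 = 0.01481 h⁻¹
f_n = 1 − e^(−nkτ) = 1 − e^(−6 × 0.01481 × 43.0) = 1 − e^(−3.821) = 1 − 0.02190 ≈ 0.978

0.978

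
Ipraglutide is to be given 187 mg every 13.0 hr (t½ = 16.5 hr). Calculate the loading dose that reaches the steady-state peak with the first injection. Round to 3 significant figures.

k = ln 2 / 16.5 = 0.04201 hr⁻¹
Accumulation ratio R = 1 / (1 − e^(−kτ)) = 1 / (1 − e^(−0.04201×13.0)) = 1 / (1 − 0.5792) = 2.376
Loading dose = maintenance dose × R = 187 × 2.376 ≈ 444 mg

444 mg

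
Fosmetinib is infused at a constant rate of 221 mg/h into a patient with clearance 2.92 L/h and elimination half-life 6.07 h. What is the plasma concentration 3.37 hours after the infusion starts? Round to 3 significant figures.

Css = rate / CL = 221 / 2.92 = 75.68 mg/L
k = ln 2 / 6.07 = 0.1142 h⁻¹
C(t) = Css (1 − e^(−kt)) = 75.68 × (1 − e^(−0.3848)) = 75.68 × 0.3194 ≈ 24.2 mg/L

24.2 mg/L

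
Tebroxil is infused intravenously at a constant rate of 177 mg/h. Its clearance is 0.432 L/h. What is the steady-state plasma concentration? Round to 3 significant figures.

410 µg/mL

Css = infusion rate / CL = 177 / 0.432 ≈ 410 µg/mL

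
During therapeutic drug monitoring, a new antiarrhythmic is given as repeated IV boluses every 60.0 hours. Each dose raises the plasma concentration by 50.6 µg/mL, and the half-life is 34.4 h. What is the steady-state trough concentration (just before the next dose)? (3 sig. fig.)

k = ln 2 / 34.4 = 0.02015 h⁻¹
Fraction remaining after one interval: e^(−kτ) = e^(−0.02015 × 60.0) = 0.2985
R = 1 / (1 − 0.2985) = 1.426
Css,max = 50.6 × 1.426 = 72.13 µg/mL
Css,min = Css,max × e^(−kτ) = 72.13 × 0.2985 ≈ 21.5 µg/mL

21.5 µg/mL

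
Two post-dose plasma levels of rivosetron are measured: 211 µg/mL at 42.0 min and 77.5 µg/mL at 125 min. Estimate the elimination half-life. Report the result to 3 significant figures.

57.4 minutes

k = ln(C₁/C₂) / (t₂ − t₁) = ln(211/77.5) / (125 − 42.0)
  = 1.002 / 83.00 = 0.01207 min⁻¹
t½ = ln 2 / k = ln 2 / 0.01207 ≈ 57.4 minutes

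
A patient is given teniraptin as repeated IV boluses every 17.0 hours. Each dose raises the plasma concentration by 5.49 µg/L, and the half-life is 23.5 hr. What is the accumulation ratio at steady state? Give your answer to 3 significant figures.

k = ln 2 / 23.5 = 0.02950 hr⁻¹
Fraction remaining after one interval: e^(−kτ) = e^(−0.02950 × 17.0) = 0.6057
R = 1 / (1 − 0.6057) = 1 / 0.3943 ≈ 2.54

2.54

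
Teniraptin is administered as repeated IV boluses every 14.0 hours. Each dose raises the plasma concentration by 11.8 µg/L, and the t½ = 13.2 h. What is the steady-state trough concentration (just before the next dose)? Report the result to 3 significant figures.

k = ln 2 / 13.2 = 0.05251 h⁻¹
Fraction remaining after one interval: e^(−kτ) = e^(−0.05251 × 14.0) = 0.4794
R = 1 / (1 − 0.4794) = 1.921
Css,max = 11.8 × 1.921 = 22.67 µg/L
Css,min = Css,max × e^(−kτ) = 22.67 × 0.4794 ≈ 10.9 µg/L

10.9 µg/L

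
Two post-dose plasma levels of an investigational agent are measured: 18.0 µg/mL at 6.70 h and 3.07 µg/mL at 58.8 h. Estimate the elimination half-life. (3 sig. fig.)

k = ln(C₁/C₂) / (t₂ − t₁) = ln(18.0/3.07) / (58.8 − 6.70)
  = 1.769 / 52.10 = 0.03395 h⁻¹
t½ = ln 2 / k = ln 2 / 0.03395 ≈ 20.4 hours

20.4 hours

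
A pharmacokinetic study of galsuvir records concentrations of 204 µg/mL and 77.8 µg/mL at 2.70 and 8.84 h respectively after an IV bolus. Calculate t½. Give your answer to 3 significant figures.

k = ln(C₁/C₂) / (t₂ − t₁) = ln(204/77.8) / (8.84 − 2.70)
  = 0.9640 / 6.140 = 0.1570 h⁻¹
t½ = ln 2 / k = ln 2 / 0.1570 ≈ 4.41 hours

4.41 hours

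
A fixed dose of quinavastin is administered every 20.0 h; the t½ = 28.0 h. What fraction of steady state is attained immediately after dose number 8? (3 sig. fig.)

k = ln 2 / 28.0 = 0.02476 h⁻¹
f_n = 1 − e^(−nkτ) = 1 − e^(−8 × 0.02476 × 20.0) = 1 − e^(−3.961) = 1 − 0.01905 ≈ 0.981

0.981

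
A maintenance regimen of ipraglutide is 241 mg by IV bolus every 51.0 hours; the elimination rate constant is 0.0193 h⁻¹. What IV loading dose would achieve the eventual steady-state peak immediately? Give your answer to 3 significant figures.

385 mg

Accumulation ratio R = 1 / (1 − e^(−kτ)) = 1 / (1 − e^(−0.01930×51.0)) = 1 / (1 − 0.3737) = 1.597
Loading dose = maintenance dose × R = 241 × 1.597 ≈ 385 mg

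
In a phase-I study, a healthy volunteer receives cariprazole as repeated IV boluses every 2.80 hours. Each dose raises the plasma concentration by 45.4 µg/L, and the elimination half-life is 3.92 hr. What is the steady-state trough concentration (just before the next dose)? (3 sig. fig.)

k = ln 2 / 3.92 = 0.1768 hr⁻¹
Fraction remaining after one interval: e^(−kτ) = e^(−0.1768 × 2.80) = 0.6095
R = 1 / (1 − 0.6095) = 2.561
Css,max = 45.4 × 2.561 = 116.3 µg/L
Css,min = Css,max × e^(−kτ) = 116.3 × 0.6095 ≈ 70.9 µg/L

70.9 µg/L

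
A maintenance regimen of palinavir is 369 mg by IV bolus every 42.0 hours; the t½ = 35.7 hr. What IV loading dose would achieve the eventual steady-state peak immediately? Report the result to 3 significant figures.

662 mg

k = ln 2 / 35.7 = 0.01942 hr⁻¹
Accumulation ratio R = 1 / (1 − e^(−kτ)) = 1 / (1 − e^(−0.01942×42.0)) = 1 / (1 − 0.4424) = 1.794
Loading dose = maintenance dose × R = 369 × 1.794 ≈ 662 mg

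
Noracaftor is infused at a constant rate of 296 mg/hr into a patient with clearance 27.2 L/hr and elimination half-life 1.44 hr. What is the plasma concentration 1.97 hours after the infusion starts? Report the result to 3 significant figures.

Css = rate / CL = 296 / 27.2 = 10.88 µg/mL
k = ln 2 / 1.44 = 0.4814 hr⁻¹
C(t) = Css (1 − e^(−kt)) = 10.88 × (1 − e^(−0.9483)) = 10.88 × 0.6126 ≈ 6.67 µg/mL

6.67 µg/mL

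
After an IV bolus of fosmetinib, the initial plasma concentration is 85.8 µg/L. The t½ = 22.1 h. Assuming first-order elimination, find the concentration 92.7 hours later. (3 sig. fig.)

4.69 µg/L

k = ln 2 / 22.1 = 0.03136 h⁻¹
92.7 h is 4.195 half-lives, so C = 85.8 × (1/2)^4.195 = 85.8 × 0.05461 ≈ 4.69 µg/L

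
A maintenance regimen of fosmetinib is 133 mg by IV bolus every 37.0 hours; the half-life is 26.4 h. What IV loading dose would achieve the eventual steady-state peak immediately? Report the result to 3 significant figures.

214 mg

k = ln 2 / 26.4 = 0.02626 h⁻¹
Accumulation ratio R = 1 / (1 − e^(−kτ)) = 1 / (1 − e^(−0.02626×37.0)) = 1 / (1 − 0.3785) = 1.609
Loading dose = maintenance dose × R = 133 × 1.609 ≈ 214 mg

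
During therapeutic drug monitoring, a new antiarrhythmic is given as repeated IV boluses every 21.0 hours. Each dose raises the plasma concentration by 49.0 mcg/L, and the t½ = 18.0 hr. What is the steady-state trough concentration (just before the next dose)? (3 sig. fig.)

k = ln 2 / 18.0 = 0.03851 hr⁻¹
Fraction remaining after one interval: e^(−kτ) = e^(−0.03851 × 21.0) = 0.4454
R = 1 / (1 − 0.4454) = 1.803
Css,max = 49.0 × 1.803 = 88.36 mcg/L
Css,min = Css,max × e^(−kτ) = 88.36 × 0.4454 ≈ 39.4 mcg/L

39.4 mcg/L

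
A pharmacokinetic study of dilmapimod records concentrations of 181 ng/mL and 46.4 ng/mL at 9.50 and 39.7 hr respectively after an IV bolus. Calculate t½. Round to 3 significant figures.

k = ln(C₁/C₂) / (t₂ − t₁) = ln(181/46.4) / (39.7 − 9.50)
  = 1.361 / 30.20 = 0.04507 hr⁻¹
t½ = ln 2 / k = ln 2 / 0.04507 ≈ 15.4 hours

15.4 hours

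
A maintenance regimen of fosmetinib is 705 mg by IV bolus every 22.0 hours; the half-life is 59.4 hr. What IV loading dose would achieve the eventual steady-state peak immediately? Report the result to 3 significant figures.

k = ln 2 / 59.4 = 0.01167 hr⁻¹
Accumulation ratio R = 1 / (1 − e^(−kτ)) = 1 / (1 − e^(−0.01167×22.0)) = 1 / (1 − 0.7736) = 4.417
Loading dose = maintenance dose × R = 705 × 4.417 ≈ 3110 mg

3110 mg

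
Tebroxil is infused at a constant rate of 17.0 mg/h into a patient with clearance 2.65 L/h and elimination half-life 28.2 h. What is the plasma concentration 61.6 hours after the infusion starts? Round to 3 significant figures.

Css = rate / CL = 17.0 / 2.65 = 6.415 µg/mL
k = ln 2 / 28.2 = 0.02458 h⁻¹
C(t) = Css (1 − e^(−kt)) = 6.415 × (1 − e^(−1.514)) = 6.415 × 0.7800 ≈ 5.00 µg/mL

5.00 µg/mL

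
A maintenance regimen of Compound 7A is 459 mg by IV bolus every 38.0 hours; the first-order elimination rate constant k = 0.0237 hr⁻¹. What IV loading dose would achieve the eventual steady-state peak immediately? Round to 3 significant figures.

Accumulation ratio R = 1 / (1 − e^(−kτ)) = 1 / (1 − e^(−0.02370×38.0)) = 1 / (1 − 0.4063) = 1.684
Loading dose = maintenance dose × R = 459 × 1.684 ≈ 773 mg

773 mg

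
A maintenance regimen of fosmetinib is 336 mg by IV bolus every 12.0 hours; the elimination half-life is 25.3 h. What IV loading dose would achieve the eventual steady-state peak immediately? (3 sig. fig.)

k = ln 2 / 25.3 = 0.02740 h⁻¹
Accumulation ratio R = 1 / (1 − e^(−kτ)) = 1 / (1 − e^(−0.02740×12.0)) = 1 / (1 − 0.7198) = 3.569
Loading dose = maintenance dose × R = 336 × 3.569 ≈ 1200 mg

1200 mg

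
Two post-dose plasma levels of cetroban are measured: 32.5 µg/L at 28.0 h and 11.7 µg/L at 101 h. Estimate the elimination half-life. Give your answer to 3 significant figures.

k = ln(C₁/C₂) / (t₂ − t₁) = ln(32.5/11.7) / (101 − 28.0)
  = 1.022 / 73.00 = 0.01400 h⁻¹
t½ = ln 2 / k = ln 2 / 0.01400 ≈ 49.5 hours

49.5 hours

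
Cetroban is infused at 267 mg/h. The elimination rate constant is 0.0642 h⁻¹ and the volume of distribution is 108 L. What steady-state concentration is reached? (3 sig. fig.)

38.5 mg/L

CL = k · V = 0.0642 × 108 = 6.934 L/h
Css = rate / CL = 267 / 6.934 ≈ 38.5 mg/L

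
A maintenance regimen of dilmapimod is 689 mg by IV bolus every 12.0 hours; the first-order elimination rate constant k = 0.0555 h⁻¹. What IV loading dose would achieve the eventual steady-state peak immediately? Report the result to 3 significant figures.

1420 mg

Accumulation ratio R = 1 / (1 − e^(−kτ)) = 1 / (1 − e^(−0.05550×12.0)) = 1 / (1 − 0.5138) = 2.057
Loading dose = maintenance dose × R = 689 × 2.057 ≈ 1420 mg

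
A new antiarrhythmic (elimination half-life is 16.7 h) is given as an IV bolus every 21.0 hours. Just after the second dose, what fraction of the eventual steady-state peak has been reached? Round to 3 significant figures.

k = ln 2 / 16.7 = 0.04151 h⁻¹
f_n = 1 − e^(−nkτ) = 1 − e^(−2 × 0.04151 × 21.0) = 1 − e^(−1.743) = 1 − 0.1750 ≈ 0.825

0.825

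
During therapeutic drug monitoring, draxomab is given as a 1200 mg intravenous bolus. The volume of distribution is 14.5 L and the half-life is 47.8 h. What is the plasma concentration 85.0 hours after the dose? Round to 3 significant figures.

24.1 mg/L

C₀ = dose / V = 1200 / 14.5 = 82.76 mg/L
k = ln 2 / 47.8 = 0.01450 h⁻¹
C(t) = C₀ e^(−kt) = 82.76 × e^(−0.01450 × 85.0) = 82.76 × e^(−1.233) = 82.76 × 0.2915 ≈ 24.1 mg/L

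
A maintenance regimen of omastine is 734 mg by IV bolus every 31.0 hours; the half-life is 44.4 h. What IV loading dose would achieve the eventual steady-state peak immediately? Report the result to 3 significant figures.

1910 mg

k = ln 2 / 44.4 = 0.01561 h⁻¹
Accumulation ratio R = 1 / (1 − e^(−kτ)) = 1 / (1 − e^(−0.01561×31.0)) = 1 / (1 − 0.6163) = 2.606
Loading dose = maintenance dose × R = 734 × 2.606 ≈ 1910 mg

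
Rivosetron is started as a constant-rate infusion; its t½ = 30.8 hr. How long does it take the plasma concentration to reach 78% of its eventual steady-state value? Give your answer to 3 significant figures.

67.3 hours

k = ln 2 / 30.8 = 0.02250 hr⁻¹
f = 1 − e^(−kt)  ⇒  t = −ln(1 − f) / k
t = −ln(1 − 0.78) / 0.02250 = 1.514 / 0.02250 ≈ 67.3 hours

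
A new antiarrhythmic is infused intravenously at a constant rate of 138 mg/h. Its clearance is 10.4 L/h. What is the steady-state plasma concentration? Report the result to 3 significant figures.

Css = infusion rate / CL = 138 / 10.4 ≈ 13.3 mg/L

13.3 mg/L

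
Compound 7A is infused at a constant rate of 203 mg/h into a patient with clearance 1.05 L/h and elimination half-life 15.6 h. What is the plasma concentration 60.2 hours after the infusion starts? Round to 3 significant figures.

180 mg/L

Css = rate / CL = 203 / 1.05 = 193.3 mg/L
k = ln 2 / 15.6 = 0.04443 h⁻¹
C(t) = Css (1 − e^(−kt)) = 193.3 × (1 − e^(−2.675)) = 193.3 × 0.9311 ≈ 180 mg/L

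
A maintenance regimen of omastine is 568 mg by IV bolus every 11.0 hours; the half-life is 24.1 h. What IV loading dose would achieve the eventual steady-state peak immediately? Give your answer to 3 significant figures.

2090 mg

k = ln 2 / 24.1 = 0.02876 h⁻¹
Accumulation ratio R = 1 / (1 − e^(−kτ)) = 1 / (1 − e^(−0.02876×11.0)) = 1 / (1 − 0.7288) = 3.687
Loading dose = maintenance dose × R = 568 × 3.687 ≈ 2090 mg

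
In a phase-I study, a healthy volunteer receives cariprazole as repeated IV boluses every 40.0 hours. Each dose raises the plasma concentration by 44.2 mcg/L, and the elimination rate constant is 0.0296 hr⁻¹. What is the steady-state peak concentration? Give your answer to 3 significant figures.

Fraction remaining after one interval: e^(−kτ) = e^(−0.02960 × 40.0) = 0.3061
R = 1 / (1 − 0.3061) = 1.441
Css,max = 44.2 × 1.441 ≈ 63.7 mcg/L

63.7 mcg/L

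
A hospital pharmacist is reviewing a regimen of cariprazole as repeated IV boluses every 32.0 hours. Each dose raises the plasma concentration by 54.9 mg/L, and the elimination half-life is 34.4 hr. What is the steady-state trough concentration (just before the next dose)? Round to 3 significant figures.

k = ln 2 / 34.4 = 0.02015 hr⁻¹
Fraction remaining after one interval: e^(−kτ) = e^(−0.02015 × 32.0) = 0.5248
R = 1 / (1 − 0.5248) = 2.104
Css,max = 54.9 × 2.104 = 115.5 mg/L
Css,min = Css,max × e^(−kτ) = 115.5 × 0.5248 ≈ 60.6 mg/L

60.6 mg/L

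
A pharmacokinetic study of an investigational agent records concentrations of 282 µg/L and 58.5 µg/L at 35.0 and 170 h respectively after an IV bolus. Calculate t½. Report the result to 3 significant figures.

59.5 hours

k = ln(C₁/C₂) / (t₂ − t₁) = ln(282/58.5) / (170 − 35.0)
  = 1.573 / 135.0 = 0.01165 h⁻¹
t½ = ln 2 / k = ln 2 / 0.01165 ≈ 59.5 hours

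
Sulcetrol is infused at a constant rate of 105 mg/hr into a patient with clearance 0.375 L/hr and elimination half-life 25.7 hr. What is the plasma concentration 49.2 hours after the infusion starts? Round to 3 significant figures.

Css = rate / CL = 105 / 0.375 = 280.0 mg/L
k = ln 2 / 25.7 = 0.02697 hr⁻¹
C(t) = Css (1 − e^(−kt)) = 280.0 × (1 − e^(−1.327)) = 280.0 × 0.7347 ≈ 206 mg/L

206 mg/L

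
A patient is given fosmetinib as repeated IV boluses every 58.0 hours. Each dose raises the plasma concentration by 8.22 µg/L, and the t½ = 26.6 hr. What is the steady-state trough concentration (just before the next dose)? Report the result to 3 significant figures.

k = ln 2 / 26.6 = 0.02606 hr⁻¹
Fraction remaining after one interval: e^(−kτ) = e^(−0.02606 × 58.0) = 0.2206
R = 1 / (1 − 0.2206) = 1.283
Css,max = 8.22 × 1.283 = 10.55 µg/L
Css,min = Css,max × e^(−kτ) = 10.55 × 0.2206 ≈ 2.33 µg/L

2.33 µg/L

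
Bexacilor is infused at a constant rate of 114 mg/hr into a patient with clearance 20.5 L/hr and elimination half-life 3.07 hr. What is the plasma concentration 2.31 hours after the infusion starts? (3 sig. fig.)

2.26 mg/L

Css = rate / CL = 114 / 20.5 = 5.561 mg/L
k = ln 2 / 3.07 = 0.2258 hr⁻¹
C(t) = Css (1 − e^(−kt)) = 5.561 × (1 − e^(−0.5216)) = 5.561 × 0.4064 ≈ 2.26 mg/L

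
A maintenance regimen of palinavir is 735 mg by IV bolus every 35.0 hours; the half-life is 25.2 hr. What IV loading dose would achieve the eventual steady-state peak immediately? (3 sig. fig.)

k = ln 2 / 25.2 = 0.02751 hr⁻¹
Accumulation ratio R = 1 / (1 − e^(−kτ)) = 1 / (1 − e^(−0.02751×35.0)) = 1 / (1 − 0.3819) = 1.618
Loading dose = maintenance dose × R = 735 × 1.618 ≈ 1190 mg

1190 mg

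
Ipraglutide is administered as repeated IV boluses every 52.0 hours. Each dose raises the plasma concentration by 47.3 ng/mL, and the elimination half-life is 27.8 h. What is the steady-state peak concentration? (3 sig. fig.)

k = ln 2 / 27.8 = 0.02493 h⁻¹
Fraction remaining after one interval: e^(−kτ) = e^(−0.02493 × 52.0) = 0.2735
R = 1 / (1 − 0.2735) = 1.376
Css,max = 47.3 × 1.376 ≈ 65.1 ng/mL

65.1 ng/mL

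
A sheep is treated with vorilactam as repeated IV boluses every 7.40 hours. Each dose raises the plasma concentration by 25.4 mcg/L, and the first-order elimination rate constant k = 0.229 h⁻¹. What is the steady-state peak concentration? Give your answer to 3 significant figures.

Fraction remaining after one interval: e^(−kτ) = e^(−0.2290 × 7.40) = 0.1837
R = 1 / (1 − 0.1837) = 1.225
Css,max = 25.4 × 1.225 ≈ 31.1 mcg/L

31.1 mcg/L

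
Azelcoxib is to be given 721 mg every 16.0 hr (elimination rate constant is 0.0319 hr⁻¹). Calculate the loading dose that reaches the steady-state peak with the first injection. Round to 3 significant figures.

Accumulation ratio R = 1 / (1 − e^(−kτ)) = 1 / (1 − e^(−0.03190×16.0)) = 1 / (1 − 0.6003) = 2.502
Loading dose = maintenance dose × R = 721 × 2.502 ≈ 1800 mg

1800 mg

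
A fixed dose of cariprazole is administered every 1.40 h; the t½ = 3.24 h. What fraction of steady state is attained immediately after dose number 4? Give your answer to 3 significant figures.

0.698

k = ln 2 / 3.24 = 0.2139 h⁻¹
f_n = 1 − e^(−nkτ) = 1 − e^(−4 × 0.2139 × 1.40) = 1 − e^(−1.198) = 1 − 0.3018 ≈ 0.698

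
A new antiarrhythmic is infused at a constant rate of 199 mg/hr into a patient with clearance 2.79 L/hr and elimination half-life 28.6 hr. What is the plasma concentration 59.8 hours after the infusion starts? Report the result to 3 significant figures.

54.6 mg/L

Css = rate / CL = 199 / 2.79 = 71.33 mg/L
k = ln 2 / 28.6 = 0.02424 hr⁻¹
C(t) = Css (1 − e^(−kt)) = 71.33 × (1 − e^(−1.449)) = 71.33 × 0.7653 ≈ 54.6 mg/L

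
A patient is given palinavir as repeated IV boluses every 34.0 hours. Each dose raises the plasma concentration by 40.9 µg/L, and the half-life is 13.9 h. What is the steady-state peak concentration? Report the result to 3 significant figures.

k = ln 2 / 13.9 = 0.04987 h⁻¹
Fraction remaining after one interval: e^(−kτ) = e^(−0.04987 × 34.0) = 0.1835
R = 1 / (1 − 0.1835) = 1.225
Css,max = 40.9 × 1.225 ≈ 50.1 µg/L

50.1 µg/L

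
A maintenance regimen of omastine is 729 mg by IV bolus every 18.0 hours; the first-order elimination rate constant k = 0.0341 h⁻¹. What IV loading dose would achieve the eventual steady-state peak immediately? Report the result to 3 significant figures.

Accumulation ratio R = 1 / (1 − e^(−kτ)) = 1 / (1 − e^(−0.03410×18.0)) = 1 / (1 − 0.5413) = 2.180
Loading dose = maintenance dose × R = 729 × 2.180 ≈ 1590 mg

1590 mg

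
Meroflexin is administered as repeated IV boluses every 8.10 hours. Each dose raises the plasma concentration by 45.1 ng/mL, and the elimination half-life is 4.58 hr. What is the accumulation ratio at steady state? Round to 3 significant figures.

k = ln 2 / 4.58 = 0.1513 hr⁻¹
Fraction remaining after one interval: e^(−kτ) = e^(−0.1513 × 8.10) = 0.2935
R = 1 / (1 − 0.2935) = 1 / 0.7065 ≈ 1.42

1.42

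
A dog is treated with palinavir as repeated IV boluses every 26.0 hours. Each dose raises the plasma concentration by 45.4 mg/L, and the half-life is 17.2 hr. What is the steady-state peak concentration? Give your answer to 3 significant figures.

k = ln 2 / 17.2 = 0.04030 hr⁻¹
Fraction remaining after one interval: e^(−kτ) = e^(−0.04030 × 26.0) = 0.3507
R = 1 / (1 − 0.3507) = 1.540
Css,max = 45.4 × 1.540 ≈ 69.9 mg/L

69.9 mg/L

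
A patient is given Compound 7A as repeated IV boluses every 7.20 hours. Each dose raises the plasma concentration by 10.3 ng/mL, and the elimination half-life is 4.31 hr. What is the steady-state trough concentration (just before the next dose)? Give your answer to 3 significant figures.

4.72 ng/mL

k = ln 2 / 4.31 = 0.1608 hr⁻¹
Fraction remaining after one interval: e^(−kτ) = e^(−0.1608 × 7.20) = 0.3141
R = 1 / (1 − 0.3141) = 1.458
Css,max = 10.3 × 1.458 = 15.02 ng/mL
Css,min = Css,max × e^(−kτ) = 15.02 × 0.3141 ≈ 4.72 ng/mL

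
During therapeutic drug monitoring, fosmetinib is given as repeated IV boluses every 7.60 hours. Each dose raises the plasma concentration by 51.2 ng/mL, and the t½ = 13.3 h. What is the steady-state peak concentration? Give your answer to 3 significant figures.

k = ln 2 / 13.3 = 0.05212 h⁻¹
Fraction remaining after one interval: e^(−kτ) = e^(−0.05212 × 7.60) = 0.6730
R = 1 / (1 − 0.6730) = 3.058
Css,max = 51.2 × 3.058 ≈ 157 ng/mL

157 ng/mL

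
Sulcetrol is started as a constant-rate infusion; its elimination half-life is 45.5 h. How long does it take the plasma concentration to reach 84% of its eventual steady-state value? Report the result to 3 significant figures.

120 hours

k = ln 2 / 45.5 = 0.01523 h⁻¹
f = 1 − e^(−kt)  ⇒  t = −ln(1 − f) / k
t = −ln(1 − 0.84) / 0.01523 = 1.833 / 0.01523 ≈ 120 hours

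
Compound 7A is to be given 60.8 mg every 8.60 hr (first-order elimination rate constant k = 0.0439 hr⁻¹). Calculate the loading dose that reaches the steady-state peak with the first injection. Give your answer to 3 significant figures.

Accumulation ratio R = 1 / (1 − e^(−kτ)) = 1 / (1 − e^(−0.04390×8.60)) = 1 / (1 − 0.6855) = 3.180
Loading dose = maintenance dose × R = 60.8 × 3.180 ≈ 193 mg

193 mg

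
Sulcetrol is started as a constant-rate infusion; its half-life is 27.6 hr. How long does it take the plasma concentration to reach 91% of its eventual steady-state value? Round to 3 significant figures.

95.9 hours

k = ln 2 / 27.6 = 0.02511 hr⁻¹
f = 1 − e^(−kt)  ⇒  t = −ln(1 − f) / k
t = −ln(1 − 0.91) / 0.02511 = 2.408 / 0.02511 ≈ 95.9 hours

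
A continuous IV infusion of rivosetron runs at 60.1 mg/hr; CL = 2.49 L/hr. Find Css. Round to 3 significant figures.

24.1 µg/mL

Css = infusion rate / CL = 60.1 / 2.49 ≈ 24.1 µg/mL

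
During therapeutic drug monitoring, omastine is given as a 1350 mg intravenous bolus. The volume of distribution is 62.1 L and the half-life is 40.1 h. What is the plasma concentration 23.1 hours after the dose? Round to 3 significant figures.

14.6 µg/mL

C₀ = dose / V = 1350 / 62.1 = 21.74 µg/mL
k = ln 2 / 40.1 = 0.01729 h⁻¹
C(t) = C₀ e^(−kt) = 21.74 × e^(−0.01729 × 23.1) = 21.74 × e^(−0.3993) = 21.74 × 0.6708 ≈ 14.6 µg/mL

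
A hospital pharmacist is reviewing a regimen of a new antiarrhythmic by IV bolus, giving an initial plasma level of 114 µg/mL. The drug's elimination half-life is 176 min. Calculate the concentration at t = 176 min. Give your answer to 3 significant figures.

k = ln 2 / 176 = 0.003938 min⁻¹
176 min is 1.000 half-lives, so C = 114 × (1/2)^1.000 = 114 × 0.5000 ≈ 57.0 µg/mL

57.0 µg/mL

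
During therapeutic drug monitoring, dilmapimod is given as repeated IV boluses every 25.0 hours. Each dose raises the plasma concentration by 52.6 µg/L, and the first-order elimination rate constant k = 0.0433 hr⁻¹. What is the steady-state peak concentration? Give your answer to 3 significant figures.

79.5 µg/L

Fraction remaining after one interval: e^(−kτ) = e^(−0.04330 × 25.0) = 0.3387
R = 1 / (1 − 0.3387) = 1.512
Css,max = 52.6 × 1.512 ≈ 79.5 µg/L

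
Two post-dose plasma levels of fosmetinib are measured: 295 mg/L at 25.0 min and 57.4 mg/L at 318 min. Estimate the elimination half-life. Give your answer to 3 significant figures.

124 minutes

k = ln(C₁/C₂) / (t₂ − t₁) = ln(295/57.4) / (318 − 25.0)
  = 1.637 / 293.0 = 0.005587 min⁻¹
t½ = ln 2 / k = ln 2 / 0.005587 ≈ 124 minutes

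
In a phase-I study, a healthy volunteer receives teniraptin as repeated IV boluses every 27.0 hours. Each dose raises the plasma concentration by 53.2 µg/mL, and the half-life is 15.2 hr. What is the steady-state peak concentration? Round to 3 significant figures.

75.1 µg/mL

k = ln 2 / 15.2 = 0.04560 hr⁻¹
Fraction remaining after one interval: e^(−kτ) = e^(−0.04560 × 27.0) = 0.2919
R = 1 / (1 − 0.2919) = 1.412
Css,max = 53.2 × 1.412 ≈ 75.1 µg/mL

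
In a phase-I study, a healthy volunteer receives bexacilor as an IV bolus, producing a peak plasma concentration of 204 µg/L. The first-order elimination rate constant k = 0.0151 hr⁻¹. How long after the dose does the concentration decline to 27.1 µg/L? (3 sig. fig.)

134 hours

C(t) = C₀ e^(−kt)  ⇒  t = ln(C₀/C) / k
t = ln(204/27.1) / 0.01510 = 2.019 / 0.01510 ≈ 134 hours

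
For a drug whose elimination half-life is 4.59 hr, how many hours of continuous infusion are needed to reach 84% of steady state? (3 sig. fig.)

k = ln 2 / 4.59 = 0.1510 hr⁻¹
f = 1 − e^(−kt)  ⇒  t = −ln(1 − f) / k
t = −ln(1 − 0.84) / 0.1510 = 1.833 / 0.1510 ≈ 12.1 hours

12.1 hours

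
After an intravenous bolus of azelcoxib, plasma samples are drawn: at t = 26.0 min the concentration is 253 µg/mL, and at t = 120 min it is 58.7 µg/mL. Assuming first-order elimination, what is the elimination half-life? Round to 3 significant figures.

44.6 minutes

k = ln(C₁/C₂) / (t₂ − t₁) = ln(253/58.7) / (120 − 26.0)
  = 1.461 / 94.00 = 0.01554 min⁻¹
t½ = ln 2 / k = ln 2 / 0.01554 ≈ 44.6 minutes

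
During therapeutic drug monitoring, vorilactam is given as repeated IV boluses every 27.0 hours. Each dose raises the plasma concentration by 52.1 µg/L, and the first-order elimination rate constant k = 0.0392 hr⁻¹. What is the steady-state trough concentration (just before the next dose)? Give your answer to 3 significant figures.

Fraction remaining after one interval: e^(−kτ) = e^(−0.03920 × 27.0) = 0.3470
R = 1 / (1 − 0.3470) = 1.531
Css,max = 52.1 × 1.531 = 79.79 µg/L
Css,min = Css,max × e^(−kτ) = 79.79 × 0.3470 ≈ 27.7 µg/L

27.7 µg/L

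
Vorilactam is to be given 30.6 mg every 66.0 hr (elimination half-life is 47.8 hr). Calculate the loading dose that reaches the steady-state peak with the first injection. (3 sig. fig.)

k = ln 2 / 47.8 = 0.01450 hr⁻¹
Accumulation ratio R = 1 / (1 − e^(−kτ)) = 1 / (1 − e^(−0.01450×66.0)) = 1 / (1 − 0.3840) = 1.623
Loading dose = maintenance dose × R = 30.6 × 1.623 ≈ 49.7 mg

49.7 mg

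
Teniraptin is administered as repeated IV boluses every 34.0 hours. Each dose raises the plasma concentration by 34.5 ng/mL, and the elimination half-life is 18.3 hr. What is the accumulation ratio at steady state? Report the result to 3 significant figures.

1.38

k = ln 2 / 18.3 = 0.03788 hr⁻¹
Fraction remaining after one interval: e^(−kτ) = e^(−0.03788 × 34.0) = 0.2759
R = 1 / (1 − 0.2759) = 1 / 0.7241 ≈ 1.38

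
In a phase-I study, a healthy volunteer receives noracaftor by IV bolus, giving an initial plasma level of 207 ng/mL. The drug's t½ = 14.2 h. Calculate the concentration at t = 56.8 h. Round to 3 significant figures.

k = ln 2 / 14.2 = 0.04881 h⁻¹
C(t) = C₀ e^(−kt) = 207 × e^(−0.04881 × 56.8) = 207 × e^(−2.773) = 207 × 0.06250 ≈ 12.9 ng/mL

12.9 ng/mL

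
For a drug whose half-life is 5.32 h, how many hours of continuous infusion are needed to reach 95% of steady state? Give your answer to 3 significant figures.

23.0 hours

k = ln 2 / 5.32 = 0.1303 h⁻¹
f = 1 − e^(−kt)  ⇒  t = −ln(1 − f) / k
t = −ln(1 − 0.95) / 0.1303 = 2.996 / 0.1303 ≈ 23.0 hours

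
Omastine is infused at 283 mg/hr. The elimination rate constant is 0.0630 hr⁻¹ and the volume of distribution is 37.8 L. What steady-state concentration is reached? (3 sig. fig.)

119 mg/L

CL = k · V = 0.0630 × 37.8 = 2.381 L/hr
Css = rate / CL = 283 / 2.381 ≈ 119 mg/L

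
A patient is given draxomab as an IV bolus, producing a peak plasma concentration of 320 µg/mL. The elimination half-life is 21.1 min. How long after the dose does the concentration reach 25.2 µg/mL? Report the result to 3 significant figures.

k = ln 2 / 21.1 = 0.03285 min⁻¹
C(t) = C₀ e^(−kt)  ⇒  t = ln(C₀/C) / k
t = ln(320/25.2) / 0.03285 = 2.541 / 0.03285 ≈ 77.4 minutes

77.4 minutes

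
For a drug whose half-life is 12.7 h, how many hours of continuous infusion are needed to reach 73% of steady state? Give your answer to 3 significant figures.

24.0 hours

k = ln 2 / 12.7 = 0.05458 h⁻¹
f = 1 − e^(−kt)  ⇒  t = −ln(1 − f) / k
t = −ln(1 − 0.73) / 0.05458 = 1.309 / 0.05458 ≈ 24.0 hours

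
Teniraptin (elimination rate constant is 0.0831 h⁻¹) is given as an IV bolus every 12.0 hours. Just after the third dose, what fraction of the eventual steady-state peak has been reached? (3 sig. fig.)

0.950

f_n = 1 − e^(−nkτ) = 1 − e^(−3 × 0.08310 × 12.0) = 1 − e^(−2.992) = 1 − 0.05021 ≈ 0.950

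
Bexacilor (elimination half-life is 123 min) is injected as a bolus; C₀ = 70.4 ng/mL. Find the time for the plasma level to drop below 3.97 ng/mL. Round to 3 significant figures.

k = ln 2 / 123 = 0.005635 min⁻¹
C(t) = C₀ e^(−kt)  ⇒  t = ln(C₀/C) / k
t = ln(70.4/3.97) / 0.005635 = 2.875 / 0.005635 ≈ 510 minutes

510 minutes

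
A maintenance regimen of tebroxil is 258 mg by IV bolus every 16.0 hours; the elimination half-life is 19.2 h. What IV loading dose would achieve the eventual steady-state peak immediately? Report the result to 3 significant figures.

k = ln 2 / 19.2 = 0.03610 h⁻¹
Accumulation ratio R = 1 / (1 − e^(−kτ)) = 1 / (1 − e^(−0.03610×16.0)) = 1 / (1 − 0.5612) = 2.279
Loading dose = maintenance dose × R = 258 × 2.279 ≈ 588 mg

588 mg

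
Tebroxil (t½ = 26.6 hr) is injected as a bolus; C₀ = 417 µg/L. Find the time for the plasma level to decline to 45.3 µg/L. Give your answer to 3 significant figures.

k = ln 2 / 26.6 = 0.02606 hr⁻¹
C(t) = C₀ e^(−kt)  ⇒  t = ln(C₀/C) / k
t = ln(417/45.3) / 0.02606 = 2.220 / 0.02606 ≈ 85.2 hours

85.2 hours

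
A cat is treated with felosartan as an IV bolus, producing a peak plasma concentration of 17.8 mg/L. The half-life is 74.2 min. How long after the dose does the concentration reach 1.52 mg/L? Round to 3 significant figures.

k = ln 2 / 74.2 = 0.009342 min⁻¹
C(t) = C₀ e^(−kt)  ⇒  t = ln(C₀/C) / k
t = ln(17.8/1.52) / 0.009342 = 2.460 / 0.009342 ≈ 263 minutes

263 minutes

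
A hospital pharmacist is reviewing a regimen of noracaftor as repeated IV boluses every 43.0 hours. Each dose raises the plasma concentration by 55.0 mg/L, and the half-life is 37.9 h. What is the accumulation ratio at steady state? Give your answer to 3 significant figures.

1.84

k = ln 2 / 37.9 = 0.01829 h⁻¹
Fraction remaining after one interval: e^(−kτ) = e^(−0.01829 × 43.0) = 0.4555
R = 1 / (1 − 0.4555) = 1 / 0.5445 ≈ 1.84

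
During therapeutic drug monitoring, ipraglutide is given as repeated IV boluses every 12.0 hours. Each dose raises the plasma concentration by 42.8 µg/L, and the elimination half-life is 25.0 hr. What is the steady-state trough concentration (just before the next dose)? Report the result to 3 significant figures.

108 µg/L

k = ln 2 / 25.0 = 0.02773 hr⁻¹
Fraction remaining after one interval: e^(−kτ) = e^(−0.02773 × 12.0) = 0.7170
R = 1 / (1 − 0.7170) = 3.533
Css,max = 42.8 × 3.533 = 151.2 µg/L
Css,min = Css,max × e^(−kτ) = 151.2 × 0.7170 ≈ 108 µg/L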